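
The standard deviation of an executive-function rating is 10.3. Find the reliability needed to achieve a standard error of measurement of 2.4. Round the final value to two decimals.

r = 1 − (2.4000/10.3)² ≈ 1 − 0.0543 ≈ 0.9457

0.95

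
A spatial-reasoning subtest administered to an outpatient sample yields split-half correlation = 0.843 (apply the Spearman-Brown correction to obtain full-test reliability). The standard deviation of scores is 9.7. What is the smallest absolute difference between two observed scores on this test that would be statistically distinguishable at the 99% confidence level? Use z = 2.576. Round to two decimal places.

Spearman-Brown: r = 2(0.843) / (1 + 0.843) = 1.686 / 1.843 ≈ 0.915
SEM = 9.700 · √(1 − 0.915) = 9.700 · √0.085 ≈ 9.700 · 0.292 ≈ 2.831
Standard error of the difference = 2.831·√2 ≈ 4.004
Minimum reliable difference = 2.576 · SE_diff ≈ 2.576 · 4.004 ≈ 10.314

10.31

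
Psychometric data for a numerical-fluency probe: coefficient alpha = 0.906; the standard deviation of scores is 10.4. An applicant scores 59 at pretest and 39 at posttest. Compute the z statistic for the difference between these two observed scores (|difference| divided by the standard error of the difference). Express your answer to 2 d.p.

SEM = 10.400 * √(1 − 0.906) = 10.400 * √0.094 ≈ 10.400 * 0.307 ≈ 3.189
SE_diff = SEM * √2 ≈ 3.189 * 1.414 ≈ 4.509
z = 20 / 4.509 ≈ 4.435

4.44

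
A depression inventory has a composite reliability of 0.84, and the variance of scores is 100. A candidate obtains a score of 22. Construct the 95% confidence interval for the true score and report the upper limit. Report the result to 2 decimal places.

29.84

σ = 100^(1/2) = 10.0000
SEM = 10.0000 · √(1 − 0.8400) = 10.0000 · √0.1600 ≈ 10.0000 · 0.4000 ≈ 4.0000
1.96 · SEM ≈ 7.8400
Upper bound: 22 + 7.8400 = 29.8400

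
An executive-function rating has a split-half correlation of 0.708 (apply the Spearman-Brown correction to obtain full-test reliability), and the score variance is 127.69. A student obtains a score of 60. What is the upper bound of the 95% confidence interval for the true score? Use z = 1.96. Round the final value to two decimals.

SD = √127.69 ≈ 11.300
Spearman-Brown: r = 2(0.708) / (1 + 0.708) = 1.416 / 1.708 ≈ 0.829
SEM = 11.300 · √(1 − 0.829) = 11.300 · √0.171 ≈ 11.300 · 0.413 ≈ 4.672
Margin = 1.96 · 4.672 ≈ 9.158
Upper limit = 60 + 9.158 ≈ 69.158

69.16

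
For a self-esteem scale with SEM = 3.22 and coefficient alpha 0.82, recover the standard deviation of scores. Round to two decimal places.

7.59

SD = SEM / √(1 − r) = 3.22 / √0.18000 ≈ 3.22 / 0.42426 ≈ 7.58961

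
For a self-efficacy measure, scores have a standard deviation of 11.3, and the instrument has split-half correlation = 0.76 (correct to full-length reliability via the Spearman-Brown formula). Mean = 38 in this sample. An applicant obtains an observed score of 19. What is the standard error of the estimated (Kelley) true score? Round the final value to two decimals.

3.88

Full-length reliability (Spearman-Brown) = 2(0.76)/(1+0.76) ≃ 0.8636
SE_est = SD · √(r(1 − r)) = 11.3000 · √0.1178 ≃ 11.3000 · 0.3432 ≃ 3.8779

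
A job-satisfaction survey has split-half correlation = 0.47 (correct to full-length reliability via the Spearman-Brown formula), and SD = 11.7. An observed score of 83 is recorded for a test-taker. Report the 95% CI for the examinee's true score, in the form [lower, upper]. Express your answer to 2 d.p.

r_full = 2·0.47 / (1 + 0.47) ≈ 0.6395
The standard error of measurement is 11.7000×√(1 − 0.6395) ≈ 11.7000×0.6005 ≈ 7.0253.
1.96 × SEM ≈ 13.7696
Interval: (69.2304, 96.7696)

[69.23, 96.77]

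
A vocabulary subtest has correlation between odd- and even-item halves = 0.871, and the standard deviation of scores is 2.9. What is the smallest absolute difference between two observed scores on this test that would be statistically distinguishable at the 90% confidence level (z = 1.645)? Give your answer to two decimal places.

Spearman-Brown: r = 2(0.871) / (1 + 0.871) = 1.7420 / 1.8710 ≈ 0.9311
The standard error of measurement is 2.9000*√(1 − 0.9311) ≈ 2.9000*0.2626 ≈ 0.7615.
SE_diff = √2 * SEM ≈ 1.0769
Minimum reliable difference = 1.645 * SE_diff ≈ 1.645 * 1.0769 ≈ 1.7715

1.77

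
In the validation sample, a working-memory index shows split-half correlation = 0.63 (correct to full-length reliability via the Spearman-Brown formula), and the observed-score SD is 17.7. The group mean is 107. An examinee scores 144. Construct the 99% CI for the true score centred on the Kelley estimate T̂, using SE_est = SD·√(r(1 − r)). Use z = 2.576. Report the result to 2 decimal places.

r_full = 2·0.63 / (1 + 0.63) ≈ 0.773
T̂ = r·X + (1 − r)·M = 0.773×144 + 0.227×107 ≈ 111.313 + 24.288 ≈ 135.601
SE_est = SD × √(r(1 − r)) = 17.700 × √0.175 ≈ 17.700 × 0.419 ≈ 7.414
99% CI: 135.601 ± 19.099 ≈ (116.502, 154.701)

[116.50, 154.70]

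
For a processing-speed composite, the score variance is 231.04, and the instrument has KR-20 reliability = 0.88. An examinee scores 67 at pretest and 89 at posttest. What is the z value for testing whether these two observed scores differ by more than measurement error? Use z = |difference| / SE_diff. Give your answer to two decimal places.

SD = √231.04 ≈ 15.2000
SEM = 15.2000 · √(1 − 0.8800) = 15.2000 · √0.1200 ≈ 15.2000 · 0.3464 ≈ 5.2654
SE_diff = SEM · √2 ≈ 5.2654 · 1.4142 ≈ 7.4464
z = |67 − 89| / 7.4464 = 22 / 7.4464 ≈ 2.9544

2.95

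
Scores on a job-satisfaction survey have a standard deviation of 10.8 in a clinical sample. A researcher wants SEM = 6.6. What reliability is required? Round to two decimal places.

0.63

Required reliability = 1 − (SEM/SD)² = 1 − 0.3735 ≈ 0.6265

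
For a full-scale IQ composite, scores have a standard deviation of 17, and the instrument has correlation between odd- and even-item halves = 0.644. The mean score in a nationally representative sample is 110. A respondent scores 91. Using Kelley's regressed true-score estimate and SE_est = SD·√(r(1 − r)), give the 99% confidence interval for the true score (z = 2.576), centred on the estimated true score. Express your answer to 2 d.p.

[77.08, 113.15]

r_full = 2·0.644 / (1 + 0.644) ≈ 0.783
T̂ = r·X + (1 − r)·M = 0.783*91 + 0.217*110 ≈ 71.294 + 23.820 ≈ 95.114
SE_est = SD * √(r(1 − r)) = 17.000 * √0.170 ≈ 17.000 * 0.412 ≈ 7.002
CI = 95.114 ± 2.576 * 7.002 → [77.077, 113.152]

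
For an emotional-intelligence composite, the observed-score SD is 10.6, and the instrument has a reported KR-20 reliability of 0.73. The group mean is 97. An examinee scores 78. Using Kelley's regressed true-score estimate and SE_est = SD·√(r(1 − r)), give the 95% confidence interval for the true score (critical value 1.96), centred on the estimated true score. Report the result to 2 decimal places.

[73.91, 92.35]

T̂ = 0.730(78) + 0.270(97) ≃ 83.130
SE_est = SD · √(r(1 − r)) = 10.600 · √0.197 ≃ 10.600 · 0.444 ≃ 4.706
95% CI: 83.130 ± 9.224 ≃ (73.906, 92.354)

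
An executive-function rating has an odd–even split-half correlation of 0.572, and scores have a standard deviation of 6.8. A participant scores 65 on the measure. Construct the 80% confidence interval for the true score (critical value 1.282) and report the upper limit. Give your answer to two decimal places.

69.55

Full-length reliability (Spearman-Brown) = 2(0.572)/(1+0.572) ≃ 0.728
SEM = 6.800 * √(1 − 0.728) = 6.800 * √0.272 ≃ 6.800 * 0.522 ≃ 3.548
Half-width = 1.282*3.548 ≃ 4.549
Upper bound: 65 + 4.549 = 69.549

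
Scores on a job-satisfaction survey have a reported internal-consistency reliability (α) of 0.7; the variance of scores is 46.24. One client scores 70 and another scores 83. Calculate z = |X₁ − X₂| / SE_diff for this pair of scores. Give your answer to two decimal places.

SD = √46.24 = 6.80000
SEM = 6.80000·√(1 − 0.70000) ≈ 3.72451
Standard error of the difference = 3.72451·√2 ≈ 5.26726
z = |70 − 83| / 5.26726 = 13 / 5.26726 ≈ 2.46808

2.47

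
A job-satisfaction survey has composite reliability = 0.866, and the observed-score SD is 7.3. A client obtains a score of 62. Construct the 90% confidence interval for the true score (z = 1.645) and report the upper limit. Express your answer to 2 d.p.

66.40

SEM = 7.300 × √(1 − 0.866) = 7.300 × √0.134 ≈ 7.300 × 0.366 ≈ 2.672
Margin = 1.645 × 2.672 ≈ 4.396
Upper limit = 62 + 4.396 ≈ 66.396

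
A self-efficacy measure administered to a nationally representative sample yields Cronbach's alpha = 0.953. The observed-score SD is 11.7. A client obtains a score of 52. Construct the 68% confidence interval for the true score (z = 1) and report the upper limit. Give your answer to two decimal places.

54.54

The standard error of measurement is 11.7000*√(1 − 0.9530) ≃ 11.7000*0.2168 ≃ 2.5365.
Half-width = 1*2.5365 ≃ 2.5365
Upper bound: 52 + 2.5365 = 54.5365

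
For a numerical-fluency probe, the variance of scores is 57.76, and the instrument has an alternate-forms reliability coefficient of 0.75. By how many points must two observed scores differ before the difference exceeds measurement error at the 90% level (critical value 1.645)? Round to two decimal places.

8.84

SD = √57.76 ≃ 7.6000
SEM = 7.6000*√(1 − 0.7500) ≃ 3.8000
Standard error of the difference = 3.8000·√2 ≃ 5.3740
Minimum reliable difference = 1.645 * SE_diff ≃ 1.645 * 5.3740 ≃ 8.8402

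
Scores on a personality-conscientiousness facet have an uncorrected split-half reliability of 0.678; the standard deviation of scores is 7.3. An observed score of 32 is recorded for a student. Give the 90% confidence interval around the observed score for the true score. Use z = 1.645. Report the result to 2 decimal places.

r_full = 2·0.678 / (1 + 0.678) ≃ 0.808
SEM = 7.300·√(1 − 0.808) ≃ 3.198
Margin = 1.645 · 3.198 ≃ 5.260
CI = 32 ± 5.260 → [26.740, 37.260]

[26.74, 37.26]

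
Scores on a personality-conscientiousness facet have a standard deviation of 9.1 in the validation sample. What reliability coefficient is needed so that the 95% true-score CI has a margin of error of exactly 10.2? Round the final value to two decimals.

0.67

Required SEM = 10.2 / 1.96 ≈ 5.204
r = 1 − (5.204/9.1)² ≈ 1 − 0.327 ≈ 0.673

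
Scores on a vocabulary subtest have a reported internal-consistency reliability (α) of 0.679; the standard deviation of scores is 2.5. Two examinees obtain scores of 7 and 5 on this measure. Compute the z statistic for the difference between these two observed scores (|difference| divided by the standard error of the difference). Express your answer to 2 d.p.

1.00

SEM = 2.5000 * √(1 − 0.6790) = 2.5000 * √0.3210 ≃ 2.5000 * 0.5666 ≃ 1.4164
Standard error of the difference = 1.4164·√2 ≃ 2.0031
z = 2 / 2.0031 ≃ 0.9984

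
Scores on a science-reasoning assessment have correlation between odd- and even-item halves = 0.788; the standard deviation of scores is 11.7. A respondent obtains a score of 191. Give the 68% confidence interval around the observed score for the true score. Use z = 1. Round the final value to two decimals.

[186.97, 195.03]

Full-length reliability (Spearman-Brown) = 2(0.788)/(1+0.788) ≃ 0.8814
SEM = 11.7000 * √(1 − 0.8814) = 11.7000 * √0.1186 ≃ 11.7000 * 0.3443 ≃ 4.0287
Half-width = 1*4.0287 ≃ 4.0287
CI = 191 ± 4.0287 → [186.9713, 195.0287]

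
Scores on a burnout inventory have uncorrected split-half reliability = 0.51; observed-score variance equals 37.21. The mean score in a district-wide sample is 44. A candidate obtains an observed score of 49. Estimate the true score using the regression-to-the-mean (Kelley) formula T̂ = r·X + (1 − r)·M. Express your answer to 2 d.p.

r_full = 2·0.51 / (1 + 0.51) ≈ 0.675
T̂ = 0.675(49) + 0.325(44) ≈ 47.377

47.38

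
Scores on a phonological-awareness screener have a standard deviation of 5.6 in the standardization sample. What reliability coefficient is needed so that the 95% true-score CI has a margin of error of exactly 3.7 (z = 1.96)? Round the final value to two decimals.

0.89

SEM needed = half-width / z = 3.7/1.96 ≈ 1.888
Required reliability = 1 − (SEM/SD)² = 1 − 0.114 ≈ 0.886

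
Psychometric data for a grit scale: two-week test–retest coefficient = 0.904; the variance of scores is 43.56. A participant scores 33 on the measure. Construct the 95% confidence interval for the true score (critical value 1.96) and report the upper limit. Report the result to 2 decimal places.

σ = 43.56^(1/2) = 6.60000
SEM = 6.60000 * √(1 − 0.90400) = 6.60000 * √0.09600 ≈ 6.60000 * 0.30984 ≈ 2.04494
Half-width = 1.96*2.04494 ≈ 4.00807
Upper bound: 33 + 4.00807 = 37.00807

37.01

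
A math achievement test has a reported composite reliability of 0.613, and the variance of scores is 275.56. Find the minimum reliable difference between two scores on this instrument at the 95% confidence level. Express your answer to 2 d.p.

SD = √275.56 ≈ 16.600
The standard error of measurement is 16.600*√(1 − 0.613) ≈ 16.600*0.622 ≈ 10.327.
SE_diff = √2 * SEM ≈ 14.604
Minimum reliable difference = 1.96 * SE_diff ≈ 1.96 * 14.604 ≈ 28.624

28.62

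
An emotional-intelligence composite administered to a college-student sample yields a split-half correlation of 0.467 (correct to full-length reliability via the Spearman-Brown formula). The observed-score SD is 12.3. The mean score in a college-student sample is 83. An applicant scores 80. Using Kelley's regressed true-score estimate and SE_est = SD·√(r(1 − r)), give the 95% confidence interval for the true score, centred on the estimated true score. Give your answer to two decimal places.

Full-length reliability (Spearman-Brown) = 2(0.467)/(1+0.467) ≈ 0.6367
T̂ = r·X + (1 − r)·M = 0.6367*80 + 0.3633*83 ≈ 50.9339 + 30.1561 ≈ 81.0900
SE_est = 12.3000*√(0.6367*0.3633) ≈ 5.9158
95% CI: 81.0900 ± 11.5949 ≈ (69.4951, 92.6849)

[69.50, 92.68]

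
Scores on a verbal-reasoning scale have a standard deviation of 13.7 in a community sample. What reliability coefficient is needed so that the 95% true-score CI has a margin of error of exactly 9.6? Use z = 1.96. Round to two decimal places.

SEM needed = half-width / z = 9.6/1.96 ≈ 4.8980
r = 1 − (4.8980/13.7)² ≈ 1 − 0.1278 ≈ 0.8722

0.87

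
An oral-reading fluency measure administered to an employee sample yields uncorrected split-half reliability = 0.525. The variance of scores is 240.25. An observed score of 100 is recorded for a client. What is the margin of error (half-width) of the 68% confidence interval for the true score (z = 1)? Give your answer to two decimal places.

8.65

σ = 240.25^(1/2) = 15.50000
r_full = 2·0.525 / (1 + 0.525) ≈ 0.68852
SEM = 15.50000*√(1 − 0.68852) ≈ 8.65055
Margin = 1 * 8.65055 ≈ 8.65055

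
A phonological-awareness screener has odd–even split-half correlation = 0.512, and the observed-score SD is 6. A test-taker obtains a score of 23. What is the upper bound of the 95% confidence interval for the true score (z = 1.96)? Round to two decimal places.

r_full = 2·0.512 / (1 + 0.512) ≈ 0.6772
SEM = 6.0000×√(1 − 0.6772) ≈ 3.4087
Half-width = 1.96×3.4087 ≈ 6.6810
Upper limit = 23 + 6.6810 ≈ 29.6810

29.68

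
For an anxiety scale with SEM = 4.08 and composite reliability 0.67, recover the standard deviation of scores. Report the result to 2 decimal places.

7.10

SD = SEM / √(1 − r) = 4.08 / √0.3300 ≈ 4.08 / 0.5745 ≈ 7.1024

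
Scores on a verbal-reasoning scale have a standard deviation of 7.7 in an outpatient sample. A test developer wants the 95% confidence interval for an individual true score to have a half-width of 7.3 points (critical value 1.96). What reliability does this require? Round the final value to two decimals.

Required SEM = 7.3 / 1.96 ≈ 3.72449
Required reliability = 1 − (SEM/SD)² = 1 − 0.23397 ≈ 0.76603

0.77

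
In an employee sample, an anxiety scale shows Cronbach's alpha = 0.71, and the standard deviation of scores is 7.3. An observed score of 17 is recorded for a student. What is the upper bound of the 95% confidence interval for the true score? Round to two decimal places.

24.71

SEM = 7.30000 * √(1 − 0.71000) = 7.30000 * √0.29000 ≃ 7.30000 * 0.53852 ≃ 3.93117
Half-width = 1.96*3.93117 ≃ 7.70509
Upper limit = 17 + 7.70509 ≃ 24.70509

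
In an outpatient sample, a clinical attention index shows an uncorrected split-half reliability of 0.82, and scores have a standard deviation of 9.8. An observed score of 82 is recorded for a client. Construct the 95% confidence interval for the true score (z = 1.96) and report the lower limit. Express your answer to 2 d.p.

75.96

Spearman-Brown: r = 2(0.82) / (1 + 0.82) = 1.6400 / 1.8200 ≈ 0.9011
SEM = 9.8000·√(1 − 0.9011) ≈ 3.0820
Half-width = 1.96·3.0820 ≈ 6.0406
Lower limit = 82 − 6.0406 ≈ 75.9594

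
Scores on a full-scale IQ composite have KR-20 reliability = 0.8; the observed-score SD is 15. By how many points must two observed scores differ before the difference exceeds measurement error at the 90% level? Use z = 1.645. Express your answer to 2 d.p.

SEM = 15.00000·√(1 − 0.80000) ≈ 6.70820
SE_diff = SEM · √2 ≈ 6.70820 · 1.41421 ≈ 9.48683
Smallest detectable difference = 1.645·9.48683 ≈ 15.60584

15.61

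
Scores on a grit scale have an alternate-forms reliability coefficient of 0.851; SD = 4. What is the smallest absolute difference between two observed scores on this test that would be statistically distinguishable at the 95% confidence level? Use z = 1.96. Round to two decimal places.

SEM = 4.000·√(1 − 0.851) ≃ 1.544
Standard error of the difference = 1.544·√2 ≃ 2.184
Smallest detectable difference = 1.96·2.184 ≃ 4.280

4.28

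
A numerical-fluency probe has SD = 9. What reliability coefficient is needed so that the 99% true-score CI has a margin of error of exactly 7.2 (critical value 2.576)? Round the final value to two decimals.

Required SEM = 7.2 / 2.576 ≈ 2.795
Required reliability = 1 − (SEM/SD)² = 1 − 0.096 ≈ 0.904

0.90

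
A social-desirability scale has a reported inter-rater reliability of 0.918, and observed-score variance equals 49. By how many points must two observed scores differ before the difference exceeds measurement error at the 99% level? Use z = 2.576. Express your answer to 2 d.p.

7.30

σ = 49^(1/2) = 7.000
SEM = 7.000 · √(1 − 0.918) = 7.000 · √0.082 ≈ 7.000 · 0.286 ≈ 2.004
SE_diff = √2 · SEM ≈ 2.835
Minimum reliable difference = 2.576 · SE_diff ≈ 2.576 · 2.835 ≈ 7.302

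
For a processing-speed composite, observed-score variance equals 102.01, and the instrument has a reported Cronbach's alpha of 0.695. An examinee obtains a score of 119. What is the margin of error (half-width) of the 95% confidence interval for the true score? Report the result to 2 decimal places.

SD = √102.01 ≈ 10.100
SEM = 10.100 · √(1 − 0.695) = 10.100 · √0.305 ≈ 10.100 · 0.552 ≈ 5.578
Half-width = 1.96·5.578 ≈ 10.933

10.93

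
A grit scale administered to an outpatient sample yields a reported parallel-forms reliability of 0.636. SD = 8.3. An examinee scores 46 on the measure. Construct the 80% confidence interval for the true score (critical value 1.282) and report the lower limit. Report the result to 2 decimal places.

SEM = 8.30000 × √(1 − 0.63600) = 8.30000 × √0.36400 ≈ 8.30000 × 0.60332 ≈ 5.00759
Half-width = 1.282×5.00759 ≈ 6.41973
Lower bound: 46 − 6.41973 = 39.58027

39.58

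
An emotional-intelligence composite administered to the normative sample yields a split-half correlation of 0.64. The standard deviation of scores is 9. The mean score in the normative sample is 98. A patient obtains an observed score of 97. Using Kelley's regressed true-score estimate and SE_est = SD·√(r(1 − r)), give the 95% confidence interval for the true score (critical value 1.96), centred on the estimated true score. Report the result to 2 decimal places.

[89.92, 104.52]

Spearman-Brown: r = 2(0.64) / (1 + 0.64) = 1.280 / 1.640 ≈ 0.780
Estimated true score = 0.780*97 + (1 − 0.780)*98 ≈ 97.220
SE_est = SD * √(r(1 − r)) = 9.000 * √0.171 ≈ 9.000 * 0.414 ≈ 3.725
95% CI: 97.220 ± 7.301 ≈ (89.918, 104.521)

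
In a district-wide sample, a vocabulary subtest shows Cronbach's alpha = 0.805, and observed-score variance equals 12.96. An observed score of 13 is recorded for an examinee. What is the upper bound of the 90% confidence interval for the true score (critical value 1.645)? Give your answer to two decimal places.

15.62

SD = √12.96 = 3.6000
SEM = 3.6000·√(1 − 0.8050) ≃ 1.5897
Margin = 1.645 · 1.5897 ≃ 2.6151
Upper limit = 13 + 2.6151 ≃ 15.6151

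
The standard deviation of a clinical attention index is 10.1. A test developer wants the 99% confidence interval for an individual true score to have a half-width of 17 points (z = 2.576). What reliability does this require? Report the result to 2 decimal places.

Required SEM = 17 / 2.576 ≈ 6.5994
Required reliability = 1 − (SEM/SD)² = 1 − 0.4269 ≈ 0.5731

0.57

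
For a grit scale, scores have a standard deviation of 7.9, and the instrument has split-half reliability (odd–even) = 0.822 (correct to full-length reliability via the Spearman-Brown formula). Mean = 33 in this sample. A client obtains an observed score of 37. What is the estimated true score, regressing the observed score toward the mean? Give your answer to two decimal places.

r_full = 2·0.822 / (1 + 0.822) ≈ 0.90231
Estimated true score = 0.90231×37 + (1 − 0.90231)×33 ≈ 36.60922

36.61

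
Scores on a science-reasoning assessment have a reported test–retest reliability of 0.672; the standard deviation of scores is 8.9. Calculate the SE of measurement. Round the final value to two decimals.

5.10

SEM = 8.900 · √(1 − 0.672) = 8.900 · √0.328 ≈ 8.900 · 0.573 ≈ 5.097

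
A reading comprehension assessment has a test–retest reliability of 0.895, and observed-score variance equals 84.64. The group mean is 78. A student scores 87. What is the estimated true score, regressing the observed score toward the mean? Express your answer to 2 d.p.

Estimated true score = 0.8950×87 + (1 − 0.8950)×78 ≈ 86.0550

86.06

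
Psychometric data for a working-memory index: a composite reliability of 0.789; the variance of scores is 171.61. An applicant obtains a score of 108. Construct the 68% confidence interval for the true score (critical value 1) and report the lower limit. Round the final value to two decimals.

SD = √171.61 = 13.10000
SEM = 13.10000 · √(1 − 0.78900) = 13.10000 · √0.21100 ≃ 13.10000 · 0.45935 ≃ 6.01745
1 · SEM ≃ 6.01745
Lower bound: 108 − 6.01745 = 101.98255

101.98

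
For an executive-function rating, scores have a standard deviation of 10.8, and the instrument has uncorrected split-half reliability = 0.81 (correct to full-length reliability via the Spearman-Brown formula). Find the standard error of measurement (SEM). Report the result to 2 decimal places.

3.50

Spearman-Brown: r = 2(0.81) / (1 + 0.81) = 1.6200 / 1.8100 ≈ 0.8950
SEM = 10.8000 * √(1 − 0.8950) = 10.8000 * √0.1050 ≈ 10.8000 * 0.3240 ≈ 3.4991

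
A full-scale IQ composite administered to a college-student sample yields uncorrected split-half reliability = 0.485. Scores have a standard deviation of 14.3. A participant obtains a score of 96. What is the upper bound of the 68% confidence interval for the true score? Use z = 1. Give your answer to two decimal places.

r_full = 2·0.485 / (1 + 0.485) ≃ 0.653
The standard error of measurement is 14.300×√(1 − 0.653) ≃ 14.300×0.589 ≃ 8.421.
Half-width = 1×8.421 ≃ 8.421
Upper bound: 96 + 8.421 = 104.421

104.42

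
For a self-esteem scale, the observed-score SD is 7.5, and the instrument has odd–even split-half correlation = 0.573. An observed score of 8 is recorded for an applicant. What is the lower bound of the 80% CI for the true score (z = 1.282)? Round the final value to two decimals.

r_full = 2·0.573 / (1 + 0.573) ≈ 0.7285
SEM = 7.5000 · √(1 − 0.7285) = 7.5000 · √0.2715 ≈ 7.5000 · 0.5210 ≈ 3.9076
Half-width = 1.282·3.9076 ≈ 5.0096
Lower bound: 8 − 5.0096 = 2.9904

2.99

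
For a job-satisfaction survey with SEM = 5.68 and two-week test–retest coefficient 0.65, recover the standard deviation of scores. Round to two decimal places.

9.60

σ = SEM·(1 − r)^(−1/2) ≈ 5.68·1.690 ≈ 9.601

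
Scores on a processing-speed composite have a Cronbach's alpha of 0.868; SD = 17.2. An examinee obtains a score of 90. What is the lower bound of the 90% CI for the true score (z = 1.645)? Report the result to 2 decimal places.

The standard error of measurement is 17.200×√(1 − 0.868) ≃ 17.200×0.363 ≃ 6.249.
Half-width = 1.645×6.249 ≃ 10.280
Lower limit = 90 − 10.280 ≃ 79.720

79.72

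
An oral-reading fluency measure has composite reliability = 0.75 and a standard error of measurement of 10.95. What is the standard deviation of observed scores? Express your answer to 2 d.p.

21.90

SD = SEM / √(1 − r) = 10.95 / √0.250 ≃ 10.95 / 0.500 ≃ 21.900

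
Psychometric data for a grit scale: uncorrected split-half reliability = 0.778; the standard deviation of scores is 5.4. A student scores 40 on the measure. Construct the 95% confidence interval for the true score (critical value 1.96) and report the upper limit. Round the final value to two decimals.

Full-length reliability (Spearman-Brown) = 2(0.778)/(1+0.778) ≃ 0.875
SEM = 5.400×√(1 − 0.875) ≃ 1.908
1.96 × SEM ≃ 3.740
Upper bound: 40 + 3.740 = 43.740

43.74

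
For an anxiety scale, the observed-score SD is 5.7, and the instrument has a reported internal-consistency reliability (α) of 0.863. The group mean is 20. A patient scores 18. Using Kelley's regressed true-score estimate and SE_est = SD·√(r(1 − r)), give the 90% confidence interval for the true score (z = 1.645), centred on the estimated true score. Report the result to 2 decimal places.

Estimated true score = 0.8630×18 + (1 − 0.8630)×20 ≈ 18.2740
SE_est = SD × √(r(1 − r)) = 5.7000 × √0.1182 ≈ 5.7000 × 0.3438 ≈ 1.9599
CI = 18.2740 ± 1.645 × 1.9599 → [15.0499, 21.4981]

[15.05, 21.50]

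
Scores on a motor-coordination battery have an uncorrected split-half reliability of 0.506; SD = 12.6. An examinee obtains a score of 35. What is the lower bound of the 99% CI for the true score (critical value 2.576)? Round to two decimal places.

16.41

Spearman-Brown: r = 2(0.506) / (1 + 0.506) = 1.012 / 1.506 ≈ 0.672
The standard error of measurement is 12.600·√(1 − 0.672) ≈ 12.600·0.573 ≈ 7.216.
Half-width = 2.576·7.216 ≈ 18.589
Lower limit = 35 − 18.589 ≈ 16.411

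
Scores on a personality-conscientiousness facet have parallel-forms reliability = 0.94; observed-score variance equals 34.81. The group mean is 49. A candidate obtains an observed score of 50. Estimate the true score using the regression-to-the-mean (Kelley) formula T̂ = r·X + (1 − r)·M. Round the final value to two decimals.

T̂ = 0.940(50) + 0.060(49) ≈ 49.940

49.94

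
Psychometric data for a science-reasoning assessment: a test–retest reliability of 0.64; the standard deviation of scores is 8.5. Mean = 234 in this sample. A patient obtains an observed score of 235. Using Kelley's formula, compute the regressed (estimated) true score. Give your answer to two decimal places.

Estimated true score = 0.6400×235 + (1 − 0.6400)×234 ≈ 234.6400

234.64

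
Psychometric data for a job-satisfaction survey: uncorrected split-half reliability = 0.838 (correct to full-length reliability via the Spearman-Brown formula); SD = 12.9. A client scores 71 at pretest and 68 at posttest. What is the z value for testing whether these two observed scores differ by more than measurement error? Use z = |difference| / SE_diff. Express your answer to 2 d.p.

Spearman-Brown: r = 2(0.838) / (1 + 0.838) = 1.67600 / 1.83800 ≈ 0.91186
SEM = 12.90000×√(1 − 0.91186) ≈ 3.82979
SE_diff = √2 × SEM ≈ 5.41613
z = |71 − 68| / 5.41613 = 3 / 5.41613 ≈ 0.55390

0.55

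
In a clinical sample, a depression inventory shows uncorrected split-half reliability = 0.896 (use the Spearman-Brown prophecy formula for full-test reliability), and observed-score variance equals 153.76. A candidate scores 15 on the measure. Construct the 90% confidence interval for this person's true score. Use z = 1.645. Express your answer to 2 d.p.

SD = √153.76 = 12.4000
Full-length reliability (Spearman-Brown) = 2(0.896)/(1+0.896) ≃ 0.9451
The standard error of measurement is 12.4000*√(1 − 0.9451) ≃ 12.4000*0.2342 ≃ 2.9042.
Margin = 1.645 * 2.9042 ≃ 4.7773
CI = 15 ± 4.7773 → [10.2227, 19.7773]

[10.22, 19.78]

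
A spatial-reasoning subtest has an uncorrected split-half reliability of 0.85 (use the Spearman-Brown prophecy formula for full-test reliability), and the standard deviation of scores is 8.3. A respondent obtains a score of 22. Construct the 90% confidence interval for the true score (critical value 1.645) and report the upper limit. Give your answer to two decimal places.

25.89

r_full = 2·0.85 / (1 + 0.85) ≈ 0.919
The standard error of measurement is 8.300×√(1 − 0.919) ≈ 8.300×0.285 ≈ 2.363.
Half-width = 1.645×2.363 ≈ 3.888
Upper bound: 22 + 3.888 = 25.888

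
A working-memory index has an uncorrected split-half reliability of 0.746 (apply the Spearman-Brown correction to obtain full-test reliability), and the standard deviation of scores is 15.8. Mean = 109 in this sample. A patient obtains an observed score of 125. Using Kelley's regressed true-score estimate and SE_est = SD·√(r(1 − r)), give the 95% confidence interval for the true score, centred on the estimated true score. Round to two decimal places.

r_full = 2·0.746 / (1 + 0.746) ≈ 0.85452
T̂ = r·X + (1 − r)·M = 0.85452*125 + 0.14548*109 ≈ 106.81558 + 15.85682 ≈ 122.67239
SE_est = SD * √(r(1 − r)) = 15.80000 * √0.12431 ≈ 15.80000 * 0.35258 ≈ 5.57076
95% CI: 122.67239 ± 10.91868 ≈ (111.75371, 133.59108)

[111.75, 133.59]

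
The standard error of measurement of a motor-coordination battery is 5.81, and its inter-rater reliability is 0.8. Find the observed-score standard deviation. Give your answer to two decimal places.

σ = SEM·(1 − r)^(−1/2) ≈ 5.81·2.236 ≈ 12.992

12.99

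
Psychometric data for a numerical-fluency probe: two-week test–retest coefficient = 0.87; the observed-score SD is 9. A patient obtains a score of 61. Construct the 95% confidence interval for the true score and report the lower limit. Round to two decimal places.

The standard error of measurement is 9.0000·√(1 − 0.8700) ≃ 9.0000·0.3606 ≃ 3.2450.
1.96 · SEM ≃ 6.3602
Lower limit = 61 − 6.3602 ≃ 54.6398

54.64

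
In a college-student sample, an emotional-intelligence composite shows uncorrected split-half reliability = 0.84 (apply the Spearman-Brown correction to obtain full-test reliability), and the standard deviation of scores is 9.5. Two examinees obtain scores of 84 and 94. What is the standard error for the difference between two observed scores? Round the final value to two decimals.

3.96

r_full = 2·0.84 / (1 + 0.84) ≈ 0.913
SEM = 9.500 * √(1 − 0.913) = 9.500 * √0.087 ≈ 9.500 * 0.295 ≈ 2.801
SE_diff = SEM * √2 ≈ 2.801 * 1.414 ≈ 3.962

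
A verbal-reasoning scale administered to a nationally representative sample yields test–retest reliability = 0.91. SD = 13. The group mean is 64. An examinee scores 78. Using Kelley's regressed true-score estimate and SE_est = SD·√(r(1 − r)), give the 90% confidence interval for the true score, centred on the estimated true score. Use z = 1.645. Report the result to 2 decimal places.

[70.62, 82.86]

Estimated true score = 0.910×78 + (1 − 0.910)×64 ≈ 76.740
SE_est = 13.000×√(0.910×0.090) ≈ 3.720
90% CI: 76.740 ± 6.120 ≈ (70.620, 82.860)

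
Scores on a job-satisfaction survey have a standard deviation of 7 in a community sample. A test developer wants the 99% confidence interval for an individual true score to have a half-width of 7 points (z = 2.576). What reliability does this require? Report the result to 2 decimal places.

0.85

SEM needed = half-width / z = 7/2.576 ≈ 2.71739
r = 1 − (2.71739/7)² ≈ 1 − 0.15070 ≈ 0.84930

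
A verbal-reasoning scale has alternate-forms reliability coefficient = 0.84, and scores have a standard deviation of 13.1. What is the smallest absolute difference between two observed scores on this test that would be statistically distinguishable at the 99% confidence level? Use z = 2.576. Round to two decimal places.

SEM = 13.1000 · √(1 − 0.8400) = 13.1000 · √0.1600 ≈ 13.1000 · 0.4000 ≈ 5.2400
SE_diff = SEM · √2 ≈ 5.2400 · 1.4142 ≈ 7.4105
Smallest detectable difference = 2.576·7.4105 ≈ 19.0894

19.09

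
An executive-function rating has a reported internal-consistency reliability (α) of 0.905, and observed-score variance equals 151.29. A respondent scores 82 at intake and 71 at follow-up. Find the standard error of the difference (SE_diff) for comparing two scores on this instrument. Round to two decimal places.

5.36

SD = √151.29 ≃ 12.30000
The standard error of measurement is 12.30000·√(1 − 0.90500) ≃ 12.30000·0.30822 ≃ 3.79111.
Standard error of the difference = 3.79111·√2 ≃ 5.36145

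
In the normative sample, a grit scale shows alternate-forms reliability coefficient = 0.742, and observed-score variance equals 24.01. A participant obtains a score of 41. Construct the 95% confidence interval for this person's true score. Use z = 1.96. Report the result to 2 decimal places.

[36.12, 45.88]

SD = √24.01 ≈ 4.9000
The standard error of measurement is 4.9000·√(1 − 0.7420) ≈ 4.9000·0.5079 ≈ 2.4889.
Half-width = 1.96·2.4889 ≈ 4.8782
CI = 41 ± 4.8782 → [36.1218, 45.8782]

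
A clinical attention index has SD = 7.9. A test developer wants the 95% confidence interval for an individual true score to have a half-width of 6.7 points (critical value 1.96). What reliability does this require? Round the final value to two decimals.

0.81

Required SEM = 6.7 / 1.96 ≃ 3.4184
Required reliability = 1 − (SEM/SD)² = 1 − 0.1872 ≃ 0.8128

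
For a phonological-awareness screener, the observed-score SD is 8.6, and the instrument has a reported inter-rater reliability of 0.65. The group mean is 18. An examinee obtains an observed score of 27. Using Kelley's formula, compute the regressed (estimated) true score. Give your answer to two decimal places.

T̂ = r·X + (1 − r)·M = 0.6500·27 + 0.3500·18 = 17.5500 + 6.3000 ≃ 23.8500

23.85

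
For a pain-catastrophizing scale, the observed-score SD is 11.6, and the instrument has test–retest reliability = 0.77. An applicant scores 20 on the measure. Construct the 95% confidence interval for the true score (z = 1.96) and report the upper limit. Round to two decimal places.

SEM = 11.6000 · √(1 − 0.7700) = 11.6000 · √0.2300 ≈ 11.6000 · 0.4796 ≈ 5.5632
1.96 · SEM ≈ 10.9038
Upper limit = 20 + 10.9038 ≈ 30.9038

30.90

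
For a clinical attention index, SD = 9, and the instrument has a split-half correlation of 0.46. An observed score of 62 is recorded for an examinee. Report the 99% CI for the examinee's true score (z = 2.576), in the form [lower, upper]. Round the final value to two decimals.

[47.90, 76.10]

r_full = 2·0.46 / (1 + 0.46) ≈ 0.6301
SEM = 9.0000 * √(1 − 0.6301) = 9.0000 * √0.3699 ≈ 9.0000 * 0.6082 ≈ 5.4735
Margin = 2.576 * 5.4735 ≈ 14.0997
99% CI: 62 ± 14.0997 = [47.9003, 76.0997]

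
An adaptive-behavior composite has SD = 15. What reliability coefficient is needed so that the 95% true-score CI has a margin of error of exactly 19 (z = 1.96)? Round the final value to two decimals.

SEM needed = half-width / z = 19/1.96 ≈ 9.694
Required reliability = 1 − (SEM/SD)² = 1 − 0.418 ≈ 0.582

0.58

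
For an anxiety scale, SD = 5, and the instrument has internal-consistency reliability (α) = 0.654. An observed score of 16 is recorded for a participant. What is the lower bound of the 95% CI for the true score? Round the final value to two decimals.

SEM = 5.000 · √(1 − 0.654) = 5.000 · √0.346 ≈ 5.000 · 0.588 ≈ 2.941
Half-width = 1.96·2.941 ≈ 5.765
Lower bound: 16 − 5.765 = 10.235

10.24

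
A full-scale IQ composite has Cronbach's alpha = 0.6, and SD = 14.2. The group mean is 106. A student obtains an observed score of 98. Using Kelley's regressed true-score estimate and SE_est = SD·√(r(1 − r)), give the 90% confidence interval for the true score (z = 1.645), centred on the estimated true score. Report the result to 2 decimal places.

[89.76, 112.64]

T̂ = r·X + (1 − r)·M = 0.6000×98 + 0.4000×106 = 58.8000 + 42.4000 ≈ 101.2000
SE_est = 14.2000×√(0.6000×0.4000) ≈ 6.9566
90% CI: 101.2000 ± 11.4435 ≈ (89.7565, 112.6435)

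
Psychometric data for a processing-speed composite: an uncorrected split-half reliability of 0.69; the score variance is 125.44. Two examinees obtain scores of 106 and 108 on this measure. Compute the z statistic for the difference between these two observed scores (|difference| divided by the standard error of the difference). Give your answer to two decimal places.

0.29

SD = √125.44 ≃ 11.20000
Spearman-Brown: r = 2(0.69) / (1 + 0.69) = 1.38000 / 1.69000 ≃ 0.81657
SEM = 11.20000 · √(1 − 0.81657) = 11.20000 · √0.18343 ≃ 11.20000 · 0.42829 ≃ 4.79684
SE_diff = SEM · √2 ≃ 4.79684 · 1.41421 ≃ 6.78376
z = 2 / 6.78376 ≃ 0.29482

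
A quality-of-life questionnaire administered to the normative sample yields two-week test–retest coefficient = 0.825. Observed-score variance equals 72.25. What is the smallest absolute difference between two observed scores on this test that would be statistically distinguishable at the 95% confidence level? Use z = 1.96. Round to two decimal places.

9.86

SD = √72.25 ≃ 8.500
SEM = 8.500×√(1 − 0.825) ≃ 3.556
Standard error of the difference = 3.556·√2 ≃ 5.029
Minimum reliable difference = 1.96 × SE_diff ≃ 1.96 × 5.029 ≃ 9.856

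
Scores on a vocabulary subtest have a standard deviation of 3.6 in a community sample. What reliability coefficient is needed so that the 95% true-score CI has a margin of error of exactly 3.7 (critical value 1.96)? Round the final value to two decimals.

0.73

Required SEM = 3.7 / 1.96 ≈ 1.88776
Required reliability = 1 − (SEM/SD)² = 1 − 0.27497 ≈ 0.72503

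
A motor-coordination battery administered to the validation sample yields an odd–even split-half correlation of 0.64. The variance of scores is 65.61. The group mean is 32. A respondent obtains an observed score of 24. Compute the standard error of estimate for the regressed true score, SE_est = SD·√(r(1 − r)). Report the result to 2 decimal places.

3.35

SD = √65.61 ≈ 8.100
r_full = 2·0.64 / (1 + 0.64) ≈ 0.780
SE_est = SD × √(r(1 − r)) = 8.100 × √0.171 ≈ 8.100 × 0.414 ≈ 3.353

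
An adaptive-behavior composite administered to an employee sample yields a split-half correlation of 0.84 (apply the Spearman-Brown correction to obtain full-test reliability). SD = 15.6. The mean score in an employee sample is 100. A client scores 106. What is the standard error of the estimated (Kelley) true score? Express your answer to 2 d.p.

Full-length reliability (Spearman-Brown) = 2(0.84)/(1+0.84) ≃ 0.9130
SE_est = 15.6000·√[r(1 − r)] ≃ 4.3956

4.40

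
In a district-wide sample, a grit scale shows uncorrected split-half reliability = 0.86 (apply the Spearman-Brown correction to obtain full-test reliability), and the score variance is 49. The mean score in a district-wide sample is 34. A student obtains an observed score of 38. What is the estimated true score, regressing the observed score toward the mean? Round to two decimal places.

37.70

r_full = 2·0.86 / (1 + 0.86) ≈ 0.92473
T̂ = 0.92473(38) + 0.07527(34) ≈ 37.69892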